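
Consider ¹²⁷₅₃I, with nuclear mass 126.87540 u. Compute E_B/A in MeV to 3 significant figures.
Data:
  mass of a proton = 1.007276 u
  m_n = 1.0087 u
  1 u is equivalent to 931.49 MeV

8.46 MeV/nucleon

Σm = 53·m_p + 74·m_n = 53.385628 + 74.6438 = 128.029428 u
The mass defect is 128.029428 − 126.87540 = 1.154028 u.
E_B = 1.154028 × 931.49 = 1074.97 MeV
BE/A = 1074.97 MeV / 127 = 8.464 MeV/nucleon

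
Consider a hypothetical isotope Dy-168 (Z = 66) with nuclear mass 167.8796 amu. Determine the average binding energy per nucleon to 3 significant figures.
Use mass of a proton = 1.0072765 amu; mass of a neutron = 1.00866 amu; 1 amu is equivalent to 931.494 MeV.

Total constituent mass: 66 × 1.0072765 + 102 × 1.00866 = 169.3635690 amu
The mass defect is 169.3635690 − 167.8796 = 1.4839690 amu.
Converting to energy: 1.4839690 amu × 931.494 MeV/amu = 1382.31 MeV
Per nucleon: 1382.31 / 168 = 8.228 MeV

8.23 MeV/nucleon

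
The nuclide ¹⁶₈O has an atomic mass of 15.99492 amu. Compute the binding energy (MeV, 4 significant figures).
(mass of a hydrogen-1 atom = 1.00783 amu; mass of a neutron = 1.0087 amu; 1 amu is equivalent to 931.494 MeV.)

127.9 MeV

With 8 protons and 8 neutrons (A = 16):
Total constituent mass: 8 × 1.00783 + 8 × 1.0087 = 16.13224 amu
The mass defect is 16.13224 − 15.99492 = 0.13732 amu.
Binding energy = Δm·c² = 0.13732 × 931.494 MeV/amu = 127.913 MeV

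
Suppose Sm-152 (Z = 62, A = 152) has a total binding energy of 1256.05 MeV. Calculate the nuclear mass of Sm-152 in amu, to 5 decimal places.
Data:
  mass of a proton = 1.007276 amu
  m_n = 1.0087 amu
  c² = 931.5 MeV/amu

Mass defect = 1256.05 MeV / (931.5 MeV/amu) = 1.3484165 amu
Constituent mass = 62(1.007276) + 90(1.0087) = 153.234112 amu
Nuclear mass = 153.234112 − 1.3484165 = 151.8856955 amu ≈ 151.88570 amu (to 5 decimal places)

151.88570 amu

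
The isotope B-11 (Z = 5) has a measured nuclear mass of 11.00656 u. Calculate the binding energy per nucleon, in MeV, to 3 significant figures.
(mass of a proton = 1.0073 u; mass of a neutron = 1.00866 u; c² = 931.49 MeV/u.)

With 5 protons and 6 neutrons (A = 11):
Total constituent mass: 5 × 1.0073 + 6 × 1.00866 = 11.08846 u
Δm = 11.08846 − 11.00656 = 0.08190 u
E_B = 0.08190 × 931.49 = 76.2890 MeV
Dividing by A = 11 gives 6.935 MeV per nucleon.

6.94 MeV/nucleon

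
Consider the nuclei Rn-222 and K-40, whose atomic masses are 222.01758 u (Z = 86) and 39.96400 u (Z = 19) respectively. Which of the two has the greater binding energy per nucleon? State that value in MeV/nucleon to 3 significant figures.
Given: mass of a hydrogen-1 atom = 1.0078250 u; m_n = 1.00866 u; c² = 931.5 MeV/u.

K-40; 8.54 MeV/nucleon

Rn-222: Σm = 86(1.0078250) + 136(1.00866) = 223.8507100 u; Δm = 1.8331300 u; E_B = 1707.6 MeV; E_B/A = 7.692 MeV
K-40: Σm = 19(1.0078250) + 21(1.00866) = 40.3305350 u; Δm = 0.3665350 u; E_B = 341.43 MeV; E_B/A = 8.536 MeV
K-40 has the higher binding energy per nucleon, so it is the more tightly bound nucleus.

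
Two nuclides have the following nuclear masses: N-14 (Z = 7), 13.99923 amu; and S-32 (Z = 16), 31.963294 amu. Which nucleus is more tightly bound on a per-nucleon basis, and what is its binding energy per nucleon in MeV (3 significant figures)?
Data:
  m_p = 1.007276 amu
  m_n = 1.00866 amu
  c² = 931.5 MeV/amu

N-14: Σm = 7(1.007276) + 7(1.00866) = 14.111552 amu; Δm = 0.112322 amu; E_B = 104.628 MeV; E_B/A = 7.473 MeV
S-32: Σm = 16(1.007276) + 16(1.00866) = 32.254976 amu; Δm = 0.291682 amu; E_B = 271.70 MeV; E_B/A = 8.491 MeV
S-32 has the higher binding energy per nucleon, so it is the more tightly bound nucleus.

S-32; 8.49 MeV/nucleon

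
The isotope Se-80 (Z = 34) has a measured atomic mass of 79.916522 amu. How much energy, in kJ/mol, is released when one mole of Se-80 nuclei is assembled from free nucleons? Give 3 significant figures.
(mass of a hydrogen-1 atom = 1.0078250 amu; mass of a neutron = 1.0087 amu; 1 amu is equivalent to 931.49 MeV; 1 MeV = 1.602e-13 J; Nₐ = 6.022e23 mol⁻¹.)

Z = 34, so N = A − Z = 80 − 34 = 46.
Mass of separated nucleons = 34(1.0078250) + 46(1.0087) = 34.2660500 + 46.4002 = 80.6662500 amu
The mass defect is 80.6662500 − 79.916522 = 0.7497280 amu.
E_B = 0.7497280 × 931.49 = 698.364 MeV
Per nucleus in joules: 698.364 MeV × 1.602e-13 J/MeV = 1.1188e-10 J
Per mole: 1.1188e-10 J × 6.022e23 mol⁻¹ = 6.7374e+13 J/mol

6.74e+10 kJ/mol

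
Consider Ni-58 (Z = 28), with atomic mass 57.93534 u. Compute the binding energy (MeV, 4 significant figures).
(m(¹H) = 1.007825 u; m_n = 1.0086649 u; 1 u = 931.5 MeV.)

506.5 MeV

The nucleus contains 28 protons and 58 − 28 = 30 neutrons.
Mass of separated nucleons = 28(1.007825) + 30(1.0086649) = 28.219100 + 30.2599470 = 58.4790470 u
Δm = 58.4790470 − 57.93534 = 0.5437070 u
E_B = 0.5437070 × 931.5 = 506.463 MeV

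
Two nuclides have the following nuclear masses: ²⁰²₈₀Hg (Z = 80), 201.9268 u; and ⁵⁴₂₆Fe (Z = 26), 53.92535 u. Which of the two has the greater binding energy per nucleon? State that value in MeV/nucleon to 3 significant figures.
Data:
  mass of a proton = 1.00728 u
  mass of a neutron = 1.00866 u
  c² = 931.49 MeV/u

²⁰²₈₀Hg: Σm = 80(1.00728) + 122(1.00866) = 203.63892 u; Δm = 1.71212 u; E_B = 1594.8 MeV; E_B/A = 7.895 MeV
⁵⁴₂₆Fe: Σm = 26(1.00728) + 28(1.00866) = 54.43176 u; Δm = 0.50641 u; E_B = 471.716 MeV; E_B/A = 8.735 MeV
⁵⁴₂₆Fe has the higher binding energy per nucleon, so it is the more tightly bound nucleus.

⁵⁴₂₆Fe; 8.74 MeV/nucleon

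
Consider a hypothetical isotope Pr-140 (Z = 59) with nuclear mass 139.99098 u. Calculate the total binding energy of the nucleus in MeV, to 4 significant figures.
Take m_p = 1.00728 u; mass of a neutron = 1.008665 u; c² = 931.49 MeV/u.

The nucleus contains 59 protons and 140 − 59 = 81 neutrons.
Σm = 59·m_p + 81·m_n = 59.42952 + 81.701865 = 141.131385 u
Δm = 141.131385 − 139.99098 = 1.140405 u
Converting to energy: 1.140405 u × 931.49 MeV/u = 1062.28 MeV

1062 MeV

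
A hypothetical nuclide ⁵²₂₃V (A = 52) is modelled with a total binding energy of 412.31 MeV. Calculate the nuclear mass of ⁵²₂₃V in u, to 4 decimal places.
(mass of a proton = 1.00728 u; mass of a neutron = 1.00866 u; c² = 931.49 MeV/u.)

Mass defect = 412.31 MeV / (931.49 MeV/u) = 0.442635 u
Constituent mass = 23(1.00728) + 29(1.00866) = 52.41858 u
Nuclear mass = 52.41858 − 0.442635 = 51.975945 u ≈ 51.9759 u (to 4 decimal places)

51.9759 u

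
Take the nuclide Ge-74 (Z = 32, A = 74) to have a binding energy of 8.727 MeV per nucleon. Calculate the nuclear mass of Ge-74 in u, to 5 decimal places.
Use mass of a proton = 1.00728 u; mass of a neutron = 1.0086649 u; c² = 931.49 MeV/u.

73.90359 u

Total binding energy = 74 × 8.727 = 645.798 MeV
Mass defect = 645.798 MeV / (931.49 MeV/u) = 0.6932957 u
Constituent mass = 32(1.00728) + 42(1.0086649) = 74.5968858 u
Nuclear mass = 74.5968858 − 0.6932957 = 73.9035901 u ≈ 73.90359 u (to 5 decimal places)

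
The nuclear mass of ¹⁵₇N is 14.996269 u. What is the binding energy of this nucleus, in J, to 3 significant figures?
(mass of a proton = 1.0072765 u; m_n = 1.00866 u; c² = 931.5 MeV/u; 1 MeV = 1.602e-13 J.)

The nucleus contains 7 protons and 15 − 7 = 8 neutrons.
Total constituent mass: 7 × 1.0072765 + 8 × 1.00866 = 15.1202155 u
Δm = 15.1202155 − 14.996269 = 0.1239465 u
Binding energy = Δm·c² = 0.1239465 × 931.5 MeV/u = 115.456 MeV
In joules: 115.456 MeV × 1.602e-13 J/MeV = 1.8496e-11 J

1.85e-11 J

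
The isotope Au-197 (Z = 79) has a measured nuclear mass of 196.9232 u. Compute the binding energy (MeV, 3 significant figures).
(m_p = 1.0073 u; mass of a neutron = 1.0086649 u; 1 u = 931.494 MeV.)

1560 MeV

Z = 79, so N = A − Z = 197 − 79 = 118.
Total constituent mass: 79 × 1.0073 + 118 × 1.0086649 = 198.5991582 u
The mass defect is 198.5991582 − 196.9232 = 1.6759582 u.
E_B = 1.6759582 × 931.494 = 1561.15 MeV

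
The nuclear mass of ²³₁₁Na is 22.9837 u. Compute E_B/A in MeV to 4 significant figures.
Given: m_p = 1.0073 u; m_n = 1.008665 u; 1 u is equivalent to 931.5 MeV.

8.123 MeV/nucleon

The nucleus contains 11 protons and 23 − 11 = 12 neutrons.
Mass of separated nucleons = 11(1.0073) + 12(1.008665) = 11.0803 + 12.103980 = 23.184280 u
Mass defect Δm = 23.184280 − 22.9837 = 0.200580 u
E_B = 0.200580 × 931.5 = 186.840 MeV
Per nucleon: 186.840 / 23 = 8.123 MeV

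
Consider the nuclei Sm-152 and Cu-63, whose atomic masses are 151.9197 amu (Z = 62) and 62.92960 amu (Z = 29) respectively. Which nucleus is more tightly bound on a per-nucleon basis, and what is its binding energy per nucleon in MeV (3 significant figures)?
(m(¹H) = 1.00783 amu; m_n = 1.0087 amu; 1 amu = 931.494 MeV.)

Sm-152: Σm = 62(1.00783) + 90(1.0087) = 153.26846 amu; Δm = 1.34876 amu; E_B = 1256.4 MeV; E_B/A = 8.266 MeV
Cu-63: Σm = 29(1.00783) + 34(1.0087) = 63.52287 amu; Δm = 0.59327 amu; E_B = 552.63 MeV; E_B/A = 8.772 MeV
Cu-63 has the higher binding energy per nucleon, so it is the more tightly bound nucleus.

Cu-63; 8.77 MeV/nucleon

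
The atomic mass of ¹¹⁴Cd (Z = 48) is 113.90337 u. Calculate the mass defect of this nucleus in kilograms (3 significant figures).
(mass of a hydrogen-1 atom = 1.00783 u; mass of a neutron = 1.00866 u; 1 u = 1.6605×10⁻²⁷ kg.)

Z = 48, so N = A − Z = 114 − 48 = 66.
Σm = 48·m(¹H) + 66·m_n = 48.37584 + 66.57156 = 114.94740 u
Δm = 114.94740 − 113.90337 = 1.04403 u
In SI units: 1.04403 u × 1.6605×10⁻²⁷ kg/u = 1.7336e-27 kg

1.73e-27 kg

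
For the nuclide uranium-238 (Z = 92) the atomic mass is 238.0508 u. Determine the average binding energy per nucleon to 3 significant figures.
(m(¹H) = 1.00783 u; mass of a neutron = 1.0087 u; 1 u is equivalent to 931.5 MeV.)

7.59 MeV/nucleon

With 92 protons and 146 neutrons (A = 238):
Mass of separated nucleons = 92(1.00783) + 146(1.0087) = 92.72036 + 147.2702 = 239.99056 u
Mass defect Δm = 239.99056 − 238.0508 = 1.93976 u
E_B = 1.93976 × 931.5 = 1806.89 MeV
Per nucleon: 1806.89 / 238 = 7.592 MeV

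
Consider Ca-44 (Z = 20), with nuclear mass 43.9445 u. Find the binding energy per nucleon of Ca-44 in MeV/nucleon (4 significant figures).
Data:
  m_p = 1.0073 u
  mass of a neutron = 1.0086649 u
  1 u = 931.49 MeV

8.668 MeV/nucleon

Z = 20, so N = A − Z = 44 − 20 = 24.
Σm = 20·m_p + 24·m_n = 20.1460 + 24.2079576 = 44.3539576 u
The mass defect is 44.3539576 − 43.9445 = 0.4094576 u.
Binding energy = Δm·c² = 0.4094576 × 931.49 MeV/u = 381.406 MeV
Per nucleon: 381.406 / 44 = 8.668 MeV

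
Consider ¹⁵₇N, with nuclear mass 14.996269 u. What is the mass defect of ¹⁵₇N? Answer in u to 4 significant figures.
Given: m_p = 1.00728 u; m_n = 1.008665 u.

Total constituent mass: 7 × 1.00728 + 8 × 1.008665 = 15.120280 u
Mass defect Δm = 15.120280 − 14.996269 = 0.124011 u

0.1240 u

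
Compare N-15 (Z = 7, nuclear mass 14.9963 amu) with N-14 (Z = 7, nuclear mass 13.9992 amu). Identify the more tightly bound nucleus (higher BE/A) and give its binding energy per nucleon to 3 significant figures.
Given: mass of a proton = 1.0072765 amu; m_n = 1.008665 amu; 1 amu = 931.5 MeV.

N-15: Σm = 7(1.0072765) + 8(1.008665) = 15.1202555 amu; Δm = 0.1239555 amu; E_B = 115.465 MeV; E_B/A = 7.698 MeV
N-14: Σm = 7(1.0072765) + 7(1.008665) = 14.1115905 amu; Δm = 0.1123905 amu; E_B = 104.69 MeV; E_B/A = 7.478 MeV
N-15 has the higher binding energy per nucleon, so it is the more tightly bound nucleus.

N-15; 7.70 MeV/nucleon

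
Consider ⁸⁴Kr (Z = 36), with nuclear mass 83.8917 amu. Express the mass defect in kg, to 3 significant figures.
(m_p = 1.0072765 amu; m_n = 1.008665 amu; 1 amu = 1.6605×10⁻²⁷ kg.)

Z = 36, so N = A − Z = 84 − 36 = 48.
Mass of separated nucleons = 36(1.0072765) + 48(1.008665) = 36.2619540 + 48.415920 = 84.6778740 amu
Mass defect Δm = 84.6778740 − 83.8917 = 0.7861740 amu
In SI units: 0.7861740 amu × 1.6605×10⁻²⁷ kg/amu = 1.3054e-27 kg

1.31e-27 kg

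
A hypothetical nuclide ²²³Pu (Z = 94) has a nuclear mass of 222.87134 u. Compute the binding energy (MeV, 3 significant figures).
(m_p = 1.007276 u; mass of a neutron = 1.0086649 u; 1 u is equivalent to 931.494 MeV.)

1800 MeV

With 94 protons and 129 neutrons (A = 223):
Mass of separated nucleons = 94(1.007276) + 129(1.0086649) = 94.683944 + 130.1177721 = 224.8017161 u
Mass defect Δm = 224.8017161 − 222.87134 = 1.9303761 u
E_B = 1.9303761 × 931.494 = 1798.13 MeV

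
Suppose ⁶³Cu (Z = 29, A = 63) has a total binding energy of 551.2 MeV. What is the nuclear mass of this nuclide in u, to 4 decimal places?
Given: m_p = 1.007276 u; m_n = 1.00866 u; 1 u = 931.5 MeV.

Mass defect = 551.2 MeV / (931.5 MeV/u) = 0.591734 u
Constituent mass = 29(1.007276) + 34(1.00866) = 63.505444 u
Nuclear mass = 63.505444 − 0.591734 = 62.913710 u ≈ 62.9137 u (to 4 decimal places)

62.9137 u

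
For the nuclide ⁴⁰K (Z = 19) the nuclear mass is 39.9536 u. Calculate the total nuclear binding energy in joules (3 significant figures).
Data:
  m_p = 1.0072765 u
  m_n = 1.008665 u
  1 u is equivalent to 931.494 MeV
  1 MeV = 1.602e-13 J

5.47e-11 J

Total constituent mass: 19 × 1.0072765 + 21 × 1.008665 = 40.3202185 u
Mass defect Δm = 40.3202185 − 39.9536 = 0.3666185 u
Binding energy = Δm·c² = 0.3666185 × 931.494 MeV/u = 341.503 MeV
In joules: 341.503 MeV × 1.602e-13 J/MeV = 5.4709e-11 J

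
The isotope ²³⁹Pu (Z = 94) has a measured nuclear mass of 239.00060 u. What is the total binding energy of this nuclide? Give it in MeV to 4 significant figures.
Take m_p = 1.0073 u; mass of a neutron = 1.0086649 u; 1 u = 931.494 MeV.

1809 MeV

Z = 94, so N = A − Z = 239 − 94 = 145.
Σm = 94·m_p + 145·m_n = 94.6862 + 146.2564105 = 240.9426105 u
Δm = 240.9426105 − 239.00060 = 1.9420105 u
Converting to energy: 1.9420105 u × 931.494 MeV/u = 1808.97 MeV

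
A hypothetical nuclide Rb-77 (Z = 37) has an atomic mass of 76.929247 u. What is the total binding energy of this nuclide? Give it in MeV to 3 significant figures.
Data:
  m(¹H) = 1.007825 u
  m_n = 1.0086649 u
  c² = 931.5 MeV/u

The nucleus contains 37 protons and 77 − 37 = 40 neutrons.
Σm = 37·m(¹H) + 40·m_n = 37.289525 + 40.3465960 = 77.6361210 u
Δm = 77.6361210 − 76.929247 = 0.7068740 u
E_B = 0.7068740 × 931.5 = 658.453 MeV

658 MeV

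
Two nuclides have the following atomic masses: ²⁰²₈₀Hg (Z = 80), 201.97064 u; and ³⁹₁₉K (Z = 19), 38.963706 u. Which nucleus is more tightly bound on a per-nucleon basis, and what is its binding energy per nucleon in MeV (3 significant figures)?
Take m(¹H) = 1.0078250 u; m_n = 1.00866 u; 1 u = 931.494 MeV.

²⁰²₈₀Hg: Σm = 80(1.0078250) + 122(1.00866) = 203.6825200 u; Δm = 1.7118800 u; E_B = 1594.6 MeV; E_B/A = 7.894 MeV
³⁹₁₉K: Σm = 19(1.0078250) + 20(1.00866) = 39.3218750 u; Δm = 0.3581690 u; E_B = 333.632 MeV; E_B/A = 8.5547 MeV
³⁹₁₉K has the higher binding energy per nucleon, so it is the more tightly bound nucleus.

³⁹₁₉K; 8.55 MeV/nucleon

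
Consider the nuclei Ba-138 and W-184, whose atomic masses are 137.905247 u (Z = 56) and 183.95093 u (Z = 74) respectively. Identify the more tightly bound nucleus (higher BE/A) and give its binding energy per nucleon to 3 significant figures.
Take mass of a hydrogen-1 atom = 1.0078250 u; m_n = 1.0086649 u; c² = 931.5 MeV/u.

Ba-138: Σm = 56(1.0078250) + 82(1.0086649) = 139.1487218 u; Δm = 1.2434748 u; E_B = 1158.3 MeV; E_B/A = 8.393 MeV
W-184: Σm = 74(1.0078250) + 110(1.0086649) = 185.5321890 u; Δm = 1.5812590 u; E_B = 1472.9 MeV; E_B/A = 8.005 MeV
Ba-138 has the higher binding energy per nucleon, so it is the more tightly bound nucleus.

Ba-138; 8.39 MeV/nucleon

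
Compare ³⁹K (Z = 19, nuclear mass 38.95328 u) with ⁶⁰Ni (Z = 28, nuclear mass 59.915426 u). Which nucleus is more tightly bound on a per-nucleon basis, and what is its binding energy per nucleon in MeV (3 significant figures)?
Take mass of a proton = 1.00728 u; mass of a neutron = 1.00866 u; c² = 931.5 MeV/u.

⁶⁰Ni; 8.78 MeV/nucleon

³⁹K: Σm = 19(1.00728) + 20(1.00866) = 39.31152 u; Δm = 0.35824 u; E_B = 333.70 MeV; E_B/A = 8.556 MeV
⁶⁰Ni: Σm = 28(1.00728) + 32(1.00866) = 60.48096 u; Δm = 0.565534 u; E_B = 526.79 MeV; E_B/A = 8.780 MeV
⁶⁰Ni has the higher binding energy per nucleon, so it is the more tightly bound nucleus.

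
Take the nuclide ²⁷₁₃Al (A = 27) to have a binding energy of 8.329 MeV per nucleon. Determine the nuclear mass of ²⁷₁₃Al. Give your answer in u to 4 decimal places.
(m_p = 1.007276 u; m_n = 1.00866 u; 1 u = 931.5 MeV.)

Total binding energy = 27 × 8.329 = 224.883 MeV
Mass defect = 224.883 MeV / (931.5 MeV/u) = 0.241420 u
Constituent mass = 13(1.007276) + 14(1.00866) = 27.215828 u
Nuclear mass = 27.215828 − 0.241420 = 26.974408 u ≈ 26.9744 u (to 4 decimal places)

26.9744 u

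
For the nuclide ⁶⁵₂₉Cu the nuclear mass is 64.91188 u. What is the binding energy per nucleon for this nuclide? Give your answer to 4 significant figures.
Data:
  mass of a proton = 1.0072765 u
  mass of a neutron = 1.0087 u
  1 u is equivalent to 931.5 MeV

Mass of separated nucleons = 29(1.0072765) + 36(1.0087) = 29.2110185 + 36.3132 = 65.5242185 u
Mass defect Δm = 65.5242185 − 64.91188 = 0.6123385 u
Converting to energy: 0.6123385 u × 931.5 MeV/u = 570.393 MeV
Dividing by A = 65 gives 8.775 MeV per nucleon.

8.775 MeV/nucleon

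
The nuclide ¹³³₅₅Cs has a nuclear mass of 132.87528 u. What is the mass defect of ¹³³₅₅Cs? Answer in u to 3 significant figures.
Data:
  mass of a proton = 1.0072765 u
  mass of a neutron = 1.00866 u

With 55 protons and 78 neutrons (A = 133):
Σm = 55·m_p + 78·m_n = 55.4002075 + 78.67548 = 134.0756875 u
Δm = 134.0756875 − 132.87528 = 1.2004075 u

1.20 u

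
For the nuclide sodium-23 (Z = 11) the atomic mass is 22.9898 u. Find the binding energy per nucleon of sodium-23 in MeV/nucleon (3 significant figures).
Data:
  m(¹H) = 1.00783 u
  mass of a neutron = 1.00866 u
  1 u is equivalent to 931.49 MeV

With 11 protons and 12 neutrons (A = 23):
Σm = 11·m(¹H) + 12·m_n = 11.08613 + 12.10392 = 23.19005 u
Mass defect Δm = 23.19005 − 22.9898 = 0.20025 u
E_B = 0.20025 × 931.49 = 186.531 MeV
Dividing by A = 23 gives 8.110 MeV per nucleon.

8.11 MeV/nucleon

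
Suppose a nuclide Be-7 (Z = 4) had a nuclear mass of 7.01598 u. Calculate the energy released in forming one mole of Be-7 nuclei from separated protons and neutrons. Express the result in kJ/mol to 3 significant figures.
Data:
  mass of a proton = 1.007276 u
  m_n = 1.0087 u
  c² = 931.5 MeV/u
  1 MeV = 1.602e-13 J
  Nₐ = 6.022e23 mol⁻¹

3.52e+09 kJ/mol

Z = 4, so N = A − Z = 7 − 4 = 3.
Total constituent mass: 4 × 1.007276 + 3 × 1.0087 = 7.055204 u
Mass defect Δm = 7.055204 − 7.01598 = 0.039224 u
Binding energy = Δm·c² = 0.039224 × 931.5 MeV/u = 36.5372 MeV
Per nucleus in joules: 36.5372 MeV × 1.602e-13 J/MeV = 5.8533e-12 J
Per mole: 5.8533e-12 J × 6.022e23 mol⁻¹ = 3.5249e+12 J/mol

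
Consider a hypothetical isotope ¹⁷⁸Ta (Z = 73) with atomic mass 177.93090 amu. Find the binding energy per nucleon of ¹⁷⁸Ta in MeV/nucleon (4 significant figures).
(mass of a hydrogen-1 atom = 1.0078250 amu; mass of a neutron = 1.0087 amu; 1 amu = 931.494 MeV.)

Σm = 73·m(¹H) + 105·m_n = 73.5712250 + 105.9135 = 179.4847250 amu
Δm = 179.4847250 − 177.93090 = 1.5538250 amu
E_B = 1.5538250 × 931.494 = 1447.38 MeV
Per nucleon: 1447.38 / 178 = 8.131 MeV

8.131 MeV/nucleon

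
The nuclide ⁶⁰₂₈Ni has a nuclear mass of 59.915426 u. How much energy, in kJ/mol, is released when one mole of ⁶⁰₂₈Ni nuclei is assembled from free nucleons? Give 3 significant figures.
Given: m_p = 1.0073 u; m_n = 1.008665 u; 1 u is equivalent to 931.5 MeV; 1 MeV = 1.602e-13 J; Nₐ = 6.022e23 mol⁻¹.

Total constituent mass: 28 × 1.0073 + 32 × 1.008665 = 60.481680 u
Mass defect Δm = 60.481680 − 59.915426 = 0.566254 u
Converting to energy: 0.566254 u × 931.5 MeV/u = 527.466 MeV
Per nucleus in joules: 527.466 MeV × 1.602e-13 J/MeV = 8.4500e-11 J
Per mole: 8.4500e-11 J × 6.022e23 mol⁻¹ = 5.0886e+13 J/mol

5.09e+10 kJ/mol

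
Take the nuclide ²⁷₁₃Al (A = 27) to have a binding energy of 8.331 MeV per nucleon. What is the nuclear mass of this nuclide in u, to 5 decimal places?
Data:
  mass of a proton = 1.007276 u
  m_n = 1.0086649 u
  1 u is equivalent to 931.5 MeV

26.97442 u

Total binding energy = 27 × 8.331 = 224.937 MeV
Mass defect = 224.937 MeV / (931.5 MeV/u) = 0.2414783 u
Constituent mass = 13(1.007276) + 14(1.0086649) = 27.2158966 u
Nuclear mass = 27.2158966 − 0.2414783 = 26.9744183 u ≈ 26.97442 u (to 5 decimal places)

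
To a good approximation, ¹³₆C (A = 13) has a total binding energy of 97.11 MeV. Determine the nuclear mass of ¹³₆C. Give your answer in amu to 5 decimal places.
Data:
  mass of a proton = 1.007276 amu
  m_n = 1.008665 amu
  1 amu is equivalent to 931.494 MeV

13.00006 amu

Mass defect = 97.11 MeV / (931.494 MeV/amu) = 0.1042519 amu
Constituent mass = 6(1.007276) + 7(1.008665) = 13.104311 amu
Nuclear mass = 13.104311 − 0.1042519 = 13.0000591 amu ≈ 13.00006 amu (to 5 decimal places)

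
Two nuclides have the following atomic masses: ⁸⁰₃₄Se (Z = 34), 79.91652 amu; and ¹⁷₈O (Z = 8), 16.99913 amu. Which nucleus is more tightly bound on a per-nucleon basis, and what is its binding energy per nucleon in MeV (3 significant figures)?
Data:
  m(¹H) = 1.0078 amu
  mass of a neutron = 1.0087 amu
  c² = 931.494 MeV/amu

⁸⁰₃₄Se: Σm = 34(1.0078) + 46(1.0087) = 80.6654 amu; Δm = 0.74888 amu; E_B = 697.58 MeV; E_B/A = 8.720 MeV
¹⁷₈O: Σm = 8(1.0078) + 9(1.0087) = 17.1407 amu; Δm = 0.14157 amu; E_B = 131.87 MeV; E_B/A = 7.757 MeV
⁸⁰₃₄Se has the higher binding energy per nucleon, so it is the more tightly bound nucleus.

⁸⁰₃₄Se; 8.72 MeV/nucleon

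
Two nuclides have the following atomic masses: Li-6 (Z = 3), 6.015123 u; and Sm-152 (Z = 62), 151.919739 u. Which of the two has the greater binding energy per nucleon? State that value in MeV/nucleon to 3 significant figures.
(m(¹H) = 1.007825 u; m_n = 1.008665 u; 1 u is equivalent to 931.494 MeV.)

Sm-152; 8.24 MeV/nucleon

Li-6: Σm = 3(1.007825) + 3(1.008665) = 6.049470 u; Δm = 0.034347 u; E_B = 31.994 MeV; E_B/A = 5.332 MeV
Sm-152: Σm = 62(1.007825) + 90(1.008665) = 153.265000 u; Δm = 1.345261 u; E_B = 1253.1 MeV; E_B/A = 8.244 MeV
Sm-152 has the higher binding energy per nucleon, so it is the more tightly bound nucleus.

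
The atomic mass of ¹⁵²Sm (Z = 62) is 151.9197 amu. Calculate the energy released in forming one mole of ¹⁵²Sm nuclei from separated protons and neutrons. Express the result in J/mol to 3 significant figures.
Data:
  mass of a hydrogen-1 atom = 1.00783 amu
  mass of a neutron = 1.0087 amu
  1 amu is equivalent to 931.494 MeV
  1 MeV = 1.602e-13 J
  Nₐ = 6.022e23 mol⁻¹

1.21e+14 J/mol

Σm = 62·m(¹H) + 90·m_n = 62.48546 + 90.7830 = 153.26846 amu
Δm = 153.26846 − 151.9197 = 1.34876 amu
E_B = 1.34876 × 931.494 = 1256.36 MeV
Per nucleus in joules: 1256.36 MeV × 1.602e-13 J/MeV = 2.0127e-10 J
Per mole: 2.0127e-10 J × 6.022e23 mol⁻¹ = 1.2120e+14 J/mol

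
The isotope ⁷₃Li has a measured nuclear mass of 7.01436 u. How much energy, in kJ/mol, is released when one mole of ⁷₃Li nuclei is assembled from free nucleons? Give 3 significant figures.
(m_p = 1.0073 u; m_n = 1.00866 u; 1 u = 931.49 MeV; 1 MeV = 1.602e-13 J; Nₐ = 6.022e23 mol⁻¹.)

The nucleus contains 3 protons and 7 − 3 = 4 neutrons.
Σm = 3·m_p + 4·m_n = 3.0219 + 4.03464 = 7.05654 u
Δm = 7.05654 − 7.01436 = 0.04218 u
E_B = 0.04218 × 931.49 = 39.2902 MeV
Per nucleus in joules: 39.2902 MeV × 1.602e-13 J/MeV = 6.2943e-12 J
Per mole: 6.2943e-12 J × 6.022e23 mol⁻¹ = 3.7904e+12 J/mol

3.79e+09 kJ/mol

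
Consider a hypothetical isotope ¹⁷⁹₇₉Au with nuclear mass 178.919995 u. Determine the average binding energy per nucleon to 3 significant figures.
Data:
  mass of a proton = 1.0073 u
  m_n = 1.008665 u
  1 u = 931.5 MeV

7.93 MeV/nucleon

The nucleus contains 79 protons and 179 − 79 = 100 neutrons.
Total constituent mass: 79 × 1.0073 + 100 × 1.008665 = 180.443200 u
The mass defect is 180.443200 − 178.919995 = 1.523205 u.
Binding energy = Δm·c² = 1.523205 × 931.5 MeV/u = 1418.87 MeV
Per nucleon: 1418.87 / 179 = 7.927 MeV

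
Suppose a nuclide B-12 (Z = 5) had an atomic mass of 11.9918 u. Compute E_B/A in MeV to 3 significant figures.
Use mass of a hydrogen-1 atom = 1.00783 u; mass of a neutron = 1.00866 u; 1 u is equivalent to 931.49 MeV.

8.38 MeV/nucleon

The nucleus contains 5 protons and 12 − 5 = 7 neutrons.
Total constituent mass: 5 × 1.00783 + 7 × 1.00866 = 12.09977 u
Mass defect Δm = 12.09977 − 11.9918 = 0.10797 u
E_B = 0.10797 × 931.49 = 100.573 MeV
BE/A = 100.573 MeV / 12 = 8.381 MeV/nucleon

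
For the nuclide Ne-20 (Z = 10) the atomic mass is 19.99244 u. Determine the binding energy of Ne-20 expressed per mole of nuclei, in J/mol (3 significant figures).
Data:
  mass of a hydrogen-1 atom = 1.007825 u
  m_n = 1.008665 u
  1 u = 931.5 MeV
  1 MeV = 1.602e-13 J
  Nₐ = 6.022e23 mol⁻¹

1.55e+13 J/mol

With 10 protons and 10 neutrons (A = 20):
Σm = 10·m(¹H) + 10·m_n = 10.078250 + 10.086650 = 20.164900 u
Mass defect Δm = 20.164900 − 19.99244 = 0.172460 u
E_B = 0.172460 × 931.5 = 160.646 MeV
Per nucleus in joules: 160.646 MeV × 1.602e-13 J/MeV = 2.5735e-11 J
Per mole: 2.5735e-11 J × 6.022e23 mol⁻¹ = 1.5498e+13 J/mol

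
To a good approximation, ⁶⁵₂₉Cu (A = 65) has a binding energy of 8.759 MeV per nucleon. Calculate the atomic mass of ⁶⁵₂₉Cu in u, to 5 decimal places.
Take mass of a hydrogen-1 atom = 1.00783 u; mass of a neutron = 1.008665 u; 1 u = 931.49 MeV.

64.92780 u

Total binding energy = 65 × 8.759 = 569.335 MeV
Mass defect = 569.335 MeV / (931.49 MeV/u) = 0.6112089 u
Constituent mass = 29(1.00783) + 36(1.008665) = 65.539010 u
Atomic mass = 65.539010 − 0.6112089 = 64.9278011 u ≈ 64.92780 u (to 5 decimal places)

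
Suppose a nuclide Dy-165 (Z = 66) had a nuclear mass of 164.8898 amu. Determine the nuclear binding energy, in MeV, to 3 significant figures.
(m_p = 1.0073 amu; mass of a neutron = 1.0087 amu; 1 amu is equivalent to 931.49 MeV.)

1350 MeV

Z = 66, so N = A − Z = 165 − 66 = 99.
Mass of separated nucleons = 66(1.0073) + 99(1.0087) = 66.4818 + 99.8613 = 166.3431 amu
The mass defect is 166.3431 − 164.8898 = 1.4533 amu.
E_B = 1.4533 × 931.49 = 1353.73 MeV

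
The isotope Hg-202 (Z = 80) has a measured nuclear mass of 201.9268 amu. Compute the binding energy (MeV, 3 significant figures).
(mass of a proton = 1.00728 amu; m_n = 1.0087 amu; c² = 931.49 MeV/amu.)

Z = 80, so N = A − Z = 202 − 80 = 122.
Σm = 80·m_p + 122·m_n = 80.58240 + 123.0614 = 203.64380 amu
Mass defect Δm = 203.64380 − 201.9268 = 1.71700 amu
Converting to energy: 1.71700 amu × 931.49 MeV/amu = 1599.37 MeV

1600 MeV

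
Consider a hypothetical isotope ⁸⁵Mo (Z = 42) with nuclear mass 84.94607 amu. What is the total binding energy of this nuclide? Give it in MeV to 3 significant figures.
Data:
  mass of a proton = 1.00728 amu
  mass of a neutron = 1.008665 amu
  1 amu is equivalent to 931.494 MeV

682 MeV

Z = 42, so N = A − Z = 85 − 42 = 43.
Total constituent mass: 42 × 1.00728 + 43 × 1.008665 = 85.678355 amu
The mass defect is 85.678355 − 84.94607 = 0.732285 amu.
E_B = 0.732285 × 931.494 = 682.119 MeV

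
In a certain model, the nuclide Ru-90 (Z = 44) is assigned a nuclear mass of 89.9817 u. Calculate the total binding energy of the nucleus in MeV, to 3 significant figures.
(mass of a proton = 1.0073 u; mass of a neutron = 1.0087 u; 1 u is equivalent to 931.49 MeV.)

Total constituent mass: 44 × 1.0073 + 46 × 1.0087 = 90.7214 u
Mass defect Δm = 90.7214 − 89.9817 = 0.7397 u
Converting to energy: 0.7397 u × 931.49 MeV/u = 689.023 MeV

689 MeV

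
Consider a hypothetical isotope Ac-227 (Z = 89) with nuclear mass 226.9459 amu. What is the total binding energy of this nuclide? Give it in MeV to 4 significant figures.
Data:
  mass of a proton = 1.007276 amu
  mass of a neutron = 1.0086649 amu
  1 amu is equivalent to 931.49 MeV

With 89 protons and 138 neutrons (A = 227):
Σm = 89·m_p + 138·m_n = 89.647564 + 139.1957562 = 228.8433202 amu
Mass defect Δm = 228.8433202 − 226.9459 = 1.8974202 amu
E_B = 1.8974202 × 931.49 = 1767.43 MeV

1767 MeV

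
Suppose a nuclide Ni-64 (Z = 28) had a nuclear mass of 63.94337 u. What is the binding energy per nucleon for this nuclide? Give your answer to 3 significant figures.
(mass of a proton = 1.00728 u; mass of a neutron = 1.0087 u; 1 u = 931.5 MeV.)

8.35 MeV/nucleon

Mass of separated nucleons = 28(1.00728) + 36(1.0087) = 28.20384 + 36.3132 = 64.51704 u
The mass defect is 64.51704 − 63.94337 = 0.57367 u.
Converting to energy: 0.57367 u × 931.5 MeV/u = 534.374 MeV
Per nucleon: 534.374 / 64 = 8.350 MeV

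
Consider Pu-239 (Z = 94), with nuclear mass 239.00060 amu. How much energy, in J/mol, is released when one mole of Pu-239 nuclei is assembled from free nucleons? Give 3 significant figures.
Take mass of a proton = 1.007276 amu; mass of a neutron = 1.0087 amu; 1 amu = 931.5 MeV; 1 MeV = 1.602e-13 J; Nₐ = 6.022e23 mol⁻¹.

Total constituent mass: 94 × 1.007276 + 145 × 1.0087 = 240.945444 amu
Mass defect Δm = 240.945444 − 239.00060 = 1.944844 amu
E_B = 1.944844 × 931.5 = 1811.62 MeV
Per nucleus in joules: 1811.62 MeV × 1.602e-13 J/MeV = 2.9022e-10 J
Per mole: 2.9022e-10 J × 6.022e23 mol⁻¹ = 1.7477e+14 J/mol

1.75e+14 J/mol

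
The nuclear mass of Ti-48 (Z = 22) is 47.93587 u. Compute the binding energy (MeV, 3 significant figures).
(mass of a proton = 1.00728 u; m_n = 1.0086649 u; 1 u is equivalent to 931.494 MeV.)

The nucleus contains 22 protons and 48 − 22 = 26 neutrons.
Total constituent mass: 22 × 1.00728 + 26 × 1.0086649 = 48.3854474 u
Δm = 48.3854474 − 47.93587 = 0.4495774 u
Converting to energy: 0.4495774 u × 931.494 MeV/u = 418.779 MeV

419 MeV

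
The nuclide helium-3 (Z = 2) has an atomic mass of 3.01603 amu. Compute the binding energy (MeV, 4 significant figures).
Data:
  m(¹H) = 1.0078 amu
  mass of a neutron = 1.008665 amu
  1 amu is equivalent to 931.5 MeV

Σm = 2·m(¹H) + 1·m_n = 2.0156 + 1.008665 = 3.024265 amu
Mass defect Δm = 3.024265 − 3.01603 = 0.008235 amu
Converting to energy: 0.008235 amu × 931.5 MeV/amu = 7.67090 MeV

7.671 MeV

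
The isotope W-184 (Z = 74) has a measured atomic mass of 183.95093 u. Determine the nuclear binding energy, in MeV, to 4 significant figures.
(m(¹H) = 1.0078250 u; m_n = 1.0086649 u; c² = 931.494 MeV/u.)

1473 MeV

Mass of separated nucleons = 74(1.0078250) + 110(1.0086649) = 74.5790500 + 110.9531390 = 185.5321890 u
The mass defect is 185.5321890 − 183.95093 = 1.5812590 u.
Binding energy = Δm·c² = 1.5812590 × 931.494 MeV/u = 1472.93 MeV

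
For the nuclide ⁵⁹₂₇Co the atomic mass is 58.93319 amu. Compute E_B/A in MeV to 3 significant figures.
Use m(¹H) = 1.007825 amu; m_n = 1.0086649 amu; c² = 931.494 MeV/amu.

Σm = 27·m(¹H) + 32·m_n = 27.211275 + 32.2772768 = 59.4885518 amu
Mass defect Δm = 59.4885518 − 58.93319 = 0.5553618 amu
Binding energy = Δm·c² = 0.5553618 × 931.494 MeV/amu = 517.316 MeV
Dividing by A = 59 gives 8.768 MeV per nucleon.

8.77 MeV/nucleon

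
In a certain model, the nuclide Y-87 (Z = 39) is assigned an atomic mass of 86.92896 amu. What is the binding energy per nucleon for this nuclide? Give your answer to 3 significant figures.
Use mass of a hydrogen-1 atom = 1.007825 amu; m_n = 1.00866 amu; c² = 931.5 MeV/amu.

The nucleus contains 39 protons and 87 − 39 = 48 neutrons.
Σm = 39·m(¹H) + 48·m_n = 39.305175 + 48.41568 = 87.720855 amu
Δm = 87.720855 − 86.92896 = 0.791895 amu
Binding energy = Δm·c² = 0.791895 × 931.5 MeV/amu = 737.650 MeV
BE/A = 737.650 MeV / 87 = 8.479 MeV/nucleon

8.48 MeV/nucleon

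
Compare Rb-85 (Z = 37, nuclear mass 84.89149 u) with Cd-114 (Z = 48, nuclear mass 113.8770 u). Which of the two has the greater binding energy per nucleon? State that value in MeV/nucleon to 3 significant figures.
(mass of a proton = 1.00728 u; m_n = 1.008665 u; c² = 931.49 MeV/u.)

Rb-85; 8.70 MeV/nucleon

Rb-85: Σm = 37(1.00728) + 48(1.008665) = 85.685280 u; Δm = 0.793790 u; E_B = 739.41 MeV; E_B/A = 8.699 MeV
Cd-114: Σm = 48(1.00728) + 66(1.008665) = 114.921330 u; Δm = 1.044330 u; E_B = 972.78 MeV; E_B/A = 8.533 MeV
Rb-85 has the higher binding energy per nucleon, so it is the more tightly bound nucleus.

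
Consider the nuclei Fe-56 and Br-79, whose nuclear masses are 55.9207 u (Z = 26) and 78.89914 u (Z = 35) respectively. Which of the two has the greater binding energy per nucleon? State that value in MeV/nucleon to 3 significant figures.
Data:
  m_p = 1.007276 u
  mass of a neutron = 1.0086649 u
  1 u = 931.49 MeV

Fe-56; 8.79 MeV/nucleon

Fe-56: Σm = 26(1.007276) + 30(1.0086649) = 56.4491230 u; Δm = 0.5284230 u; E_B = 492.22 MeV; E_B/A = 8.790 MeV
Br-79: Σm = 35(1.007276) + 44(1.0086649) = 79.6359156 u; Δm = 0.7367756 u; E_B = 686.30 MeV; E_B/A = 8.687 MeV
Fe-56 has the higher binding energy per nucleon, so it is the more tightly bound nucleus.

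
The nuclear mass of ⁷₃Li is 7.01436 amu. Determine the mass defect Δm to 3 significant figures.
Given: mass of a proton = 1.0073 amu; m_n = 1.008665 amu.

0.0422 amu

The nucleus contains 3 protons and 7 − 3 = 4 neutrons.
Mass of separated nucleons = 3(1.0073) + 4(1.008665) = 3.0219 + 4.034660 = 7.056560 amu
Mass defect Δm = 7.056560 − 7.01436 = 0.042200 amu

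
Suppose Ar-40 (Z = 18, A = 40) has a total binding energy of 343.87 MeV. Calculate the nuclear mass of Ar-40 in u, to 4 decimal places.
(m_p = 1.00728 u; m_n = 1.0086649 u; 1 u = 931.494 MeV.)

Mass defect = 343.87 MeV / (931.494 MeV/u) = 0.369160 u
Constituent mass = 18(1.00728) + 22(1.0086649) = 40.3216678 u
Nuclear mass = 40.3216678 − 0.369160 = 39.9525078 u ≈ 39.9525 u (to 4 decimal places)

39.9525 u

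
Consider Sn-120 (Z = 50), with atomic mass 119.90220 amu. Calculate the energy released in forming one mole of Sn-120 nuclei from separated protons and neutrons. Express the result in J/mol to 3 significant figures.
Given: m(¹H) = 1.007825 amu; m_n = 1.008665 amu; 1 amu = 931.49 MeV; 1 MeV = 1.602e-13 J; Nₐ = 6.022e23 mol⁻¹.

9.85e+13 J/mol

Total constituent mass: 50 × 1.007825 + 70 × 1.008665 = 120.997800 amu
The mass defect is 120.997800 − 119.90220 = 1.095600 amu.
Binding energy = Δm·c² = 1.095600 × 931.49 MeV/amu = 1020.54 MeV
Per nucleus in joules: 1020.54 MeV × 1.602e-13 J/MeV = 1.6349e-10 J
Per mole: 1.6349e-10 J × 6.022e23 mol⁻¹ = 9.8454e+13 J/mol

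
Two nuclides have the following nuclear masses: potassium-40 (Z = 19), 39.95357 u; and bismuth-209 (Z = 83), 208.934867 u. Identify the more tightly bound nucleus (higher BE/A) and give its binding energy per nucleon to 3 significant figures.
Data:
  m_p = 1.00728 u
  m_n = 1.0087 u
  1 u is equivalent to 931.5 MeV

potassium-40: Σm = 19(1.00728) + 21(1.0087) = 40.32102 u; Δm = 0.36745 u; E_B = 342.28 MeV; E_B/A = 8.557 MeV
bismuth-209: Σm = 83(1.00728) + 126(1.0087) = 210.70044 u; Δm = 1.765573 u; E_B = 1644.6 MeV; E_B/A = 7.869 MeV
potassium-40 has the higher binding energy per nucleon, so it is the more tightly bound nucleus.

potassium-40; 8.56 MeV/nucleon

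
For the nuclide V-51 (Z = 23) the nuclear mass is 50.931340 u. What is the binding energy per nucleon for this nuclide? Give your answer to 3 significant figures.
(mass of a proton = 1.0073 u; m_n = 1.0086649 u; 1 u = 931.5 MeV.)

Z = 23, so N = A − Z = 51 − 23 = 28.
Mass of separated nucleons = 23(1.0073) + 28(1.0086649) = 23.1679 + 28.2426172 = 51.4105172 u
Δm = 51.4105172 − 50.931340 = 0.4791772 u
E_B = 0.4791772 × 931.5 = 446.354 MeV
Dividing by A = 51 gives 8.752 MeV per nucleon.

8.75 MeV/nucleon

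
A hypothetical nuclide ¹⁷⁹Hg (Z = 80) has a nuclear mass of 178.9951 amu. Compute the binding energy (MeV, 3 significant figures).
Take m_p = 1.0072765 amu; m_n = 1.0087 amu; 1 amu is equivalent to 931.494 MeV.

The nucleus contains 80 protons and 179 − 80 = 99 neutrons.
Mass of separated nucleons = 80(1.0072765) + 99(1.0087) = 80.5821200 + 99.8613 = 180.4434200 amu
Mass defect Δm = 180.4434200 − 178.9951 = 1.4483200 amu
Converting to energy: 1.4483200 amu × 931.494 MeV/amu = 1349.10 MeV

1350 MeV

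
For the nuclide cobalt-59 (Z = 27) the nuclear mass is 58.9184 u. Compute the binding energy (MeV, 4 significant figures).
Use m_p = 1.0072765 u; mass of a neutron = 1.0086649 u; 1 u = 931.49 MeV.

517.3 MeV

Σm = 27·m_p + 32·m_n = 27.1964655 + 32.2772768 = 59.4737423 u
Δm = 59.4737423 − 58.9184 = 0.5553423 u
E_B = 0.5553423 × 931.49 = 517.296 MeV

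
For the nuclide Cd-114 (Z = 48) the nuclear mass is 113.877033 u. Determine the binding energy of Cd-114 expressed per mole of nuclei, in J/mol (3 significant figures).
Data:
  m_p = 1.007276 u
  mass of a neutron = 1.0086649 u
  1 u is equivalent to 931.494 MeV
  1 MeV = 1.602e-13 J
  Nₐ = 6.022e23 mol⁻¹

The nucleus contains 48 protons and 114 − 48 = 66 neutrons.
Mass of separated nucleons = 48(1.007276) + 66(1.0086649) = 48.349248 + 66.5718834 = 114.9211314 u
Δm = 114.9211314 − 113.877033 = 1.0440984 u
E_B = 1.0440984 × 931.494 = 972.571 MeV
Per nucleus in joules: 972.571 MeV × 1.602e-13 J/MeV = 1.5581e-10 J
Per mole: 1.5581e-10 J × 6.022e23 mol⁻¹ = 9.3829e+13 J/mol

9.38e+13 J/mol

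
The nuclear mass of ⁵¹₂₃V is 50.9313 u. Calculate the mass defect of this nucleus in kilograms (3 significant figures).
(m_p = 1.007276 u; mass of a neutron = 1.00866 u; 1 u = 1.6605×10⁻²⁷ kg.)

7.95e-28 kg

Σm = 23·m_p + 28·m_n = 23.167348 + 28.24248 = 51.409828 u
Δm = 51.409828 − 50.9313 = 0.478528 u
In SI units: 0.478528 u × 1.6605×10⁻²⁷ kg/u = 7.9460e-28 kg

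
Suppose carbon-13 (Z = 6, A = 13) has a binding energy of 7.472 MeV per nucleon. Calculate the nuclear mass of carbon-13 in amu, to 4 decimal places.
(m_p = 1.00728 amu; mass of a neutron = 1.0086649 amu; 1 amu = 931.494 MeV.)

13.0001 amu

Total binding energy = 13 × 7.472 = 97.136 MeV
Mass defect = 97.136 MeV / (931.494 MeV/amu) = 0.104280 amu
Constituent mass = 6(1.00728) + 7(1.0086649) = 13.1043343 amu
Nuclear mass = 13.1043343 − 0.104280 = 13.0000543 amu ≈ 13.0001 amu (to 4 decimal places)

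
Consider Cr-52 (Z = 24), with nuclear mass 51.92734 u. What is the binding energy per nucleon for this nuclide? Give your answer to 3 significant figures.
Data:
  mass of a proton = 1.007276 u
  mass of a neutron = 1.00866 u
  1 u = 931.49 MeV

Mass of separated nucleons = 24(1.007276) + 28(1.00866) = 24.174624 + 28.24248 = 52.417104 u
Mass defect Δm = 52.417104 − 51.92734 = 0.489764 u
Binding energy = Δm·c² = 0.489764 × 931.49 MeV/u = 456.210 MeV
Per nucleon: 456.210 / 52 = 8.773 MeV

8.77 MeV/nucleon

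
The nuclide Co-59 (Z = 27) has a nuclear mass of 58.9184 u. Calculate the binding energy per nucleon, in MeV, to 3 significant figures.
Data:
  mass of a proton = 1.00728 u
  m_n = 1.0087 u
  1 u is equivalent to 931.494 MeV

8.79 MeV/nucleon

Mass of separated nucleons = 27(1.00728) + 32(1.0087) = 27.19656 + 32.2784 = 59.47496 u
Mass defect Δm = 59.47496 − 58.9184 = 0.55656 u
E_B = 0.55656 × 931.494 = 518.432 MeV
Dividing by A = 59 gives 8.787 MeV per nucleon.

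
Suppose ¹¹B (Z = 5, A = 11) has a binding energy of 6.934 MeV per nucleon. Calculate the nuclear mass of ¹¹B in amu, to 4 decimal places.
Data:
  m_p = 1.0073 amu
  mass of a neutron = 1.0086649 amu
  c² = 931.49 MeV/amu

Total binding energy = 11 × 6.934 = 76.274 MeV
Mass defect = 76.274 MeV / (931.49 MeV/amu) = 0.081884 amu
Constituent mass = 5(1.0073) + 6(1.0086649) = 11.0884894 amu
Nuclear mass = 11.0884894 − 0.081884 = 11.0066054 amu ≈ 11.0066 amu (to 4 decimal places)

11.0066 amu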